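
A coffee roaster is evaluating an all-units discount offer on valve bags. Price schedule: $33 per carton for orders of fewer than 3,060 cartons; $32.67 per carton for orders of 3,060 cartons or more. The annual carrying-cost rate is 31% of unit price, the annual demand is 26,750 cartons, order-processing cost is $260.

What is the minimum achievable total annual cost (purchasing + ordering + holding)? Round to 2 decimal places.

$891,690.76

H₁ = 31%×$33 = $10.2300;  H₂ = 31%×$32.67 = $10.1277
EOQ₁ = √(2×26,750×260/10.2300) = 1,166.07  (< 3,060, feasible at tier 1)
EOQ₂ = √(2×26,750×260/10.1277) = 1,171.95  (< 3,060 → use Q = 3,060 at tier-2 price)
TC(tier 1 (EOQ₁), Q≈1,166.1) = $894,678.93
TC(tier 2, Q≈3,060.0) = $891,690.76
Minimum at tier 2: $891,690.76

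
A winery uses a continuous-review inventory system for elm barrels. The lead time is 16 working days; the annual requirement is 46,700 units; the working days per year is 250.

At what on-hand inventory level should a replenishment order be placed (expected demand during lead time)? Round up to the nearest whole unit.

Daily demand d = 46,700 / 250 = 186.800 units/day
Demand during lead time = 186.800 × 16 = 2,988.80
Reorder point = 2,988.80 → round up

2,989 units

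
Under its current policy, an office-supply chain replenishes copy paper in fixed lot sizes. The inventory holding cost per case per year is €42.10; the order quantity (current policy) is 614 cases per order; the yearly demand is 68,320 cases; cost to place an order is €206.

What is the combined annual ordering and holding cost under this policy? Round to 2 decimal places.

Orders/yr = 68,320/614 = 111.270; ordering cost = 111.270 × €206 = €22,921.69
Average inventory = 614/2 = 307; holding cost = 307 × €42.1 = €12,924.70
Total = €22,921.69 + €12,924.70 = €35,846.39

€35,846.39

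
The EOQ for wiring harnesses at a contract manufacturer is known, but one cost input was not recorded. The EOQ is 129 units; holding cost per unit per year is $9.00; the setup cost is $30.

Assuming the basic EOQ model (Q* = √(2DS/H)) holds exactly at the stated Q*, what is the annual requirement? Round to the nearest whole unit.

2,496 units per year

Since Q* = (2DS/H)^½, squaring gives Q*²·H = 2DS.
D = Q²H / (2S) = 129² × 9 / (2 × 30) = 2,496.15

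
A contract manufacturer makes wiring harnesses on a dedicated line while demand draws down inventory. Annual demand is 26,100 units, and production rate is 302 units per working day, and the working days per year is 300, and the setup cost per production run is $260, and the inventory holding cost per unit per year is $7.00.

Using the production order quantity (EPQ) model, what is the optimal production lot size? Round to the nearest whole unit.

d = 26,100/300 = 87.0000 units/day;  effective holding cost H(1 − d/p) = 7·(1 − 87.0000/302) = 4.98344
Q* = √(2DS / H_eff) = √(2·26,100·260 / 4.98344) ≈ 1,650.28

1,650 units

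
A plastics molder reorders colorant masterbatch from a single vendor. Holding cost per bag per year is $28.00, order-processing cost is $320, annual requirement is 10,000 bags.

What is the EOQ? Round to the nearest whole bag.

Optimal lot size Q* = (2 × 10,000 × $320 / $28)^½ ≈ 478.09

478 bags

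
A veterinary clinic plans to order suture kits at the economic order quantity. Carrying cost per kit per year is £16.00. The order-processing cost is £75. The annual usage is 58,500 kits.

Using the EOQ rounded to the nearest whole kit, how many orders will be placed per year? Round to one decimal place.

EOQ = √(2DS/H) = √(2 × 58,500 × 75 / 16)
    = √(548,437.50) ≈ 740.57 → Q = 741
N = D/Q = 58,500/741 ≈ 78.947 orders/yr

78.9 orders per year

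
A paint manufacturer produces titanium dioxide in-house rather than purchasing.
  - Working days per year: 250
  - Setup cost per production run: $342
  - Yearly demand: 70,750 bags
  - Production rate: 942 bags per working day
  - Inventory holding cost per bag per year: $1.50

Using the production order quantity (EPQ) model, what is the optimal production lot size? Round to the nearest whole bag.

d = 70,750/250 = 283.0000 bags/day;  effective holding cost H(1 − d/p) = 1.5·(1 − 283.0000/942) = 1.04936
Q* = √(2DS / H_eff) = √(2·70,750·342 / 1.04936) ≈ 6,790.92

6,791 bags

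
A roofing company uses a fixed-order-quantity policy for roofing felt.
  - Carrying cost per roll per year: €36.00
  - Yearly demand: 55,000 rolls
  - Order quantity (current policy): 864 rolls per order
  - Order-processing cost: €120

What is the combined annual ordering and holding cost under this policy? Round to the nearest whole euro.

Annual ordering cost = (D/Q)·S = (55,000/864) × 120 = €7,638.89
Annual holding cost  = (Q/2)·H = (864/2) × 36 = €15,552.00
Total = €7,638.89 + €15,552.00 = €23,190.89

€23,191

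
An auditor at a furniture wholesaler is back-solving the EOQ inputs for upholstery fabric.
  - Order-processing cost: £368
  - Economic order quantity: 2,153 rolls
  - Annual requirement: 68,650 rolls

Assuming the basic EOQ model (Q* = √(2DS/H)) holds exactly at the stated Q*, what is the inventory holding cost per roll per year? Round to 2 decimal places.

£10.90

EOQ relation: Q² = 2DS/H, so rearrange for the unknown.
H = 2DS / Q² = 2 × 68,650 × 368 / 2,153² = 10.9001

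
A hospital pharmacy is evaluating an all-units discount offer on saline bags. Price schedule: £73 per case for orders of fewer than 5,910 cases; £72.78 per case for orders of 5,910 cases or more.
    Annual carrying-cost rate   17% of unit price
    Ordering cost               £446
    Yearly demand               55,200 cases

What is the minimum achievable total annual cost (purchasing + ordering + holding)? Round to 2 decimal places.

H₁ = 17%×£73 = £12.4100;  H₂ = 17%×£72.78 = £12.3726
EOQ₁ = √(2×55,200×446/12.4100) = 1,991.89  (< 5,910, feasible at tier 1)
EOQ₂ = √(2×55,200×446/12.3726) = 1,994.90  (< 5,910 → use Q = 5,910 at tier-2 price)
TC(tier 1 (EOQ₁), Q≈1,991.9) = £4,054,319.40
TC(tier 2, Q≈5,910.0) = £4,058,182.72
Minimum at tier 1 (EOQ₁): £4,054,319.40

£4,054,319.40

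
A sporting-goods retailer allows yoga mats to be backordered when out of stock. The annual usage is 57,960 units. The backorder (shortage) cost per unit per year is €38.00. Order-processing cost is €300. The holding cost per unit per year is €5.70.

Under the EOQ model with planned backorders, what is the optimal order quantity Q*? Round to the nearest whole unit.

Q* = √(2DS/H) · √((H + b)/b)
   = √(2 × 57,960 × 300 / 5.7) · √((5.7 + 38) / 38)
   = 2,470.031 × 1.0724 ≈ 2,648.81

2,649 units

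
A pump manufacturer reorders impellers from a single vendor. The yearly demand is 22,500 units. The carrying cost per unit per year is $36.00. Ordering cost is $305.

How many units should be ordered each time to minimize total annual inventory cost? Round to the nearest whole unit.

617 units

Q* = √(2·D·S / H) = √(2·22,500·305 / 36) = √381,250.0 ≈ 617.45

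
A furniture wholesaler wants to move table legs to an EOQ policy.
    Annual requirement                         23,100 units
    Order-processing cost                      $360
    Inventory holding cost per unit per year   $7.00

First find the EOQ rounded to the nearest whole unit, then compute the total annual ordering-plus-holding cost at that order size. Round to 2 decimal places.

$10,790.00

Optimal lot size Q* = (2 × 23,100 × $360 / $7)^½ ≈ 1,541.43 → Q = 1,541 units
Annual ordering cost = (D/Q)·S = (23,100/1,541) × 360 = $5,396.50
Annual holding cost  = (Q/2)·H = (1,541/2) × 7 = $5,393.50
Total = $5,396.50 + $5,393.50 = $10,790.00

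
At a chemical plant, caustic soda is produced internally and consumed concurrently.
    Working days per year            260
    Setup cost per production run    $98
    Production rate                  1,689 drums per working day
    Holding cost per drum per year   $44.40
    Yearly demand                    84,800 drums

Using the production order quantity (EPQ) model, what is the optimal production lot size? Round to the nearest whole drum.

Daily demand d = 84,800/260 = 326.154; p = 1689; 1 − d/p = 0.80690
EPQ = √(2DS / (H(1 − d/p)))
    = √(2 × 84,800 × 98 / (44.4 × 0.80690)) ≈ 681.12

681 drums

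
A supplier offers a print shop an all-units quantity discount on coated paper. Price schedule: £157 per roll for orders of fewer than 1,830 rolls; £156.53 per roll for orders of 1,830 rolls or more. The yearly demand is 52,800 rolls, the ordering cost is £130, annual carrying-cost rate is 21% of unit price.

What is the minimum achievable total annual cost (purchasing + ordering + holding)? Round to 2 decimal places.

£8,298,612.06

H₁ = 21%×£157 = £32.9700;  H₂ = 21%×£156.53 = £32.8713
EOQ₁ = √(2×52,800×130/32.9700) = 645.27  (< 1,830, feasible at tier 1)
EOQ₂ = √(2×52,800×130/32.8713) = 646.24  (< 1,830 → use Q = 1,830 at tier-2 price)
TC(tier 1 (EOQ₁), Q≈645.3) = £8,310,874.68
TC(tier 2, Q≈1,830.0) = £8,298,612.06
Minimum at tier 2: £8,298,612.06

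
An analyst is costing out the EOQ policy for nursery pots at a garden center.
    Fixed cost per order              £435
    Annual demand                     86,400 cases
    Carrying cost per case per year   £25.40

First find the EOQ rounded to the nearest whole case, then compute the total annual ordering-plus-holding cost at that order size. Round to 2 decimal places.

£43,695.16

Optimal lot size Q* = (2 × 86,400 × £435 / £25.4)^½ ≈ 1,720.28 → Q = 1,720 cases
Ordering: D/Q × S = 86,400/1,720 × £435 = £21,851.16
Holding:  Q/2 × H = 1,720/2 × £25.4 = £21,844.00
Total = £21,851.16 + £21,844.00 = £43,695.16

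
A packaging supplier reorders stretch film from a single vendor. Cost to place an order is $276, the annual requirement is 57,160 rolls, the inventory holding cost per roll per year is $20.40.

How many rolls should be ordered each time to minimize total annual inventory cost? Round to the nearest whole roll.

EOQ = √(2DS/H) = √(2 × 57,160 × 276 / 20.4)
    = √(1,546,682.35) ≈ 1,243.66

1,244 rolls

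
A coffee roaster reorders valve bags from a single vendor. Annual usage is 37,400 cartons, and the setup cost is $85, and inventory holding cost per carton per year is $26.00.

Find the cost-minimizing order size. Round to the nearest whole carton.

495 cartons

2DS/H = 2·37,400·85/26 = 244,538.46
EOQ = √244,538.46 ≈ 494.51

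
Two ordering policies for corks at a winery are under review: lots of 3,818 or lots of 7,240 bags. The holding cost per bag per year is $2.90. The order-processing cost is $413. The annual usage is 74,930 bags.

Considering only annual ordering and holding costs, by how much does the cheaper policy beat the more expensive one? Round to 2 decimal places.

TC(Q) = (D/Q)S + (Q/2)H
TC(3,818) = (74,930/3,818)×413 + (3,818/2)×2.9 = $13,641.41
TC(7,240) = (74,930/7,240)×413 + (7,240/2)×2.9 = $14,772.32
Cheaper: Q = 3,818.  Difference = $1,130.91

$1,130.91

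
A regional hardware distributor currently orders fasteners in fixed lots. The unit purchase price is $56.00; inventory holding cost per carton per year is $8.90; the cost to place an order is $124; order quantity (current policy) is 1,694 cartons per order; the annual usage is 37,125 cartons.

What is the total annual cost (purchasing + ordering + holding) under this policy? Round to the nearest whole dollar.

Orders/yr = 37,125/1,694 = 21.916; ordering cost = 21.916 × $124 = $2,717.53
Average inventory = 1,694/2 = 847; holding cost = 847 × $8.9 = $7,538.30
Purchase cost = D·C = 37,125 × 56 = $2,079,000.00
Total = $2,717.53 + $7,538.30 + $2,079,000.00 = $2,089,255.83

$2,089,256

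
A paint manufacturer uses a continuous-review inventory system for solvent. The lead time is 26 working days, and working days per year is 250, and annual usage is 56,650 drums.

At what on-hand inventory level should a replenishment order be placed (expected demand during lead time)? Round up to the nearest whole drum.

5,892 drums

Daily demand d = 56,650 / 250 = 226.600 drums/day
Demand during lead time = 226.600 × 26 = 5,891.60
Reorder point = 5,891.60 → round up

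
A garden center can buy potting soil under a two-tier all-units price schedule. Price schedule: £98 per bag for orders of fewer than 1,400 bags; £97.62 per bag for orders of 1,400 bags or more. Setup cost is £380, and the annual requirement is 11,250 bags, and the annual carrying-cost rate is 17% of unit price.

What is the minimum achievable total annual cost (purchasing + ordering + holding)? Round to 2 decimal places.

H₁ = 17%×£98 = £16.6600;  H₂ = 17%×£97.62 = £16.5954
EOQ₁ = √(2×11,250×380/16.6600) = 716.38  (< 1,400, feasible at tier 1)
EOQ₂ = √(2×11,250×380/16.5954) = 717.78  (< 1,400 → use Q = 1,400 at tier-2 price)
TC(tier 1 (EOQ₁), Q≈716.4) = £1,114,434.95
TC(tier 2, Q≈1,400.0) = £1,112,895.35
Minimum at tier 2: £1,112,895.35

£1,112,895.35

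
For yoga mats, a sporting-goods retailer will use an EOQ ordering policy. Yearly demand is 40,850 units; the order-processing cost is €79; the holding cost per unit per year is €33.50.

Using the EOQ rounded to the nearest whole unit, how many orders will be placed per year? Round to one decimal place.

93.1 orders per year

2DS/H = 2·40,850·79/33.5 = 192,665.67
EOQ = √192,665.67 ≈ 438.94 → Q = 439
Orders per year = D/Q = 40,850 / 439 = 93.052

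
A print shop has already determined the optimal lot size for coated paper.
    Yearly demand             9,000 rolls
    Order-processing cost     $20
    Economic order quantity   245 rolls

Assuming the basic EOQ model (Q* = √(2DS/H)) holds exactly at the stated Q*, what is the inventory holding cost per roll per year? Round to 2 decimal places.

$6.00

EOQ relation: Q² = 2DS/H, so rearrange for the unknown.
H = 2DS / Q² = 2 × 9,000 × 20 / 245² = 5.9975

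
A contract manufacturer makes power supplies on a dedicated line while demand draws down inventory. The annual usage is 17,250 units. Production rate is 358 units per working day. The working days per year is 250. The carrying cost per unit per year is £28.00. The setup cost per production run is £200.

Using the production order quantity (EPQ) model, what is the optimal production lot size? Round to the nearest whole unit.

553 units

d = 17,250/250 = 69.0000 units/day;  effective holding cost H(1 − d/p) = 28·(1 − 69.0000/358) = 22.60335
Q* = √(2DS / H_eff) = √(2·17,250·200 / 22.60335) ≈ 552.51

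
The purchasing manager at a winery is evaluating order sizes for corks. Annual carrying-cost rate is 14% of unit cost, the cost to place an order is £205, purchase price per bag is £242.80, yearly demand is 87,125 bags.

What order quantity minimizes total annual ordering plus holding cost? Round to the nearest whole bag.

1,025 bags

Holding cost per bag per year: H = 14% × £242.8 = £33.9920
Optimal lot size Q* = (2 × 87,125 × £205 / £33.992)^½ ≈ 1,025.12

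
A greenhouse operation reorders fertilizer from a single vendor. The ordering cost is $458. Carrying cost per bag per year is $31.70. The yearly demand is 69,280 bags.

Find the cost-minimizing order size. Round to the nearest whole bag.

1,415 bags

2DS/H = 2·69,280·458/31.7 = 2,001,907.89
EOQ = √2,001,907.89 ≈ 1,414.89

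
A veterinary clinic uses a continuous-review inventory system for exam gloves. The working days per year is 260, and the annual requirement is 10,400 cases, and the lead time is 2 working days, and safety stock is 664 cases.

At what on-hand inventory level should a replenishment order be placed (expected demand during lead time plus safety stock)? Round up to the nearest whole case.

Daily demand d = 10,400 / 260 = 40.000 cases/day
Demand during lead time = 40.000 × 2 = 80.00
Reorder point = 80.00 + 664 = 744.00 → round up

744 cases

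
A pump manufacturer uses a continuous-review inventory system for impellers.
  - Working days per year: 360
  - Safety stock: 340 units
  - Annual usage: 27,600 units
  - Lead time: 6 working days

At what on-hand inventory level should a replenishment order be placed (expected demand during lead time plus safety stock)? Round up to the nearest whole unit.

800 units

Daily demand d = 27,600 / 360 = 76.667 units/day
Demand during lead time = 76.667 × 6 = 460.00
Reorder point = 460.00 + 340 = 800.00 → round up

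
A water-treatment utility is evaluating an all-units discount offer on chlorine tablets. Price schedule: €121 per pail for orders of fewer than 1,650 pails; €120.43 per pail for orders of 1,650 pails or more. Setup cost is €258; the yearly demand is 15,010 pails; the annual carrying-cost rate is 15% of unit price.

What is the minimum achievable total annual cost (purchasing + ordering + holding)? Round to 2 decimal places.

€1,824,904.53

H₁ = 15%×€121 = €18.1500;  H₂ = 15%×€120.43 = €18.0645
EOQ₁ = √(2×15,010×258/18.1500) = 653.25  (< 1,650, feasible at tier 1)
EOQ₂ = √(2×15,010×258/18.0645) = 654.79  (< 1,650 → use Q = 1,650 at tier-2 price)
TC(tier 1 (EOQ₁), Q≈653.2) = €1,828,066.42
TC(tier 2, Q≈1,650.0) = €1,824,904.53
Minimum at tier 2: €1,824,904.53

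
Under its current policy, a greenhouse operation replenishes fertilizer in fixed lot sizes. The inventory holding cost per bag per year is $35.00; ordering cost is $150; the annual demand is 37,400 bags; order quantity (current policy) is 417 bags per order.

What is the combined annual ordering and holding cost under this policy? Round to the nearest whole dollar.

$20,751

Ordering: D/Q × S = 37,400/417 × $150 = $13,453.24
Holding:  Q/2 × H = 417/2 × $35 = $7,297.50
Total = $13,453.24 + $7,297.50 = $20,750.74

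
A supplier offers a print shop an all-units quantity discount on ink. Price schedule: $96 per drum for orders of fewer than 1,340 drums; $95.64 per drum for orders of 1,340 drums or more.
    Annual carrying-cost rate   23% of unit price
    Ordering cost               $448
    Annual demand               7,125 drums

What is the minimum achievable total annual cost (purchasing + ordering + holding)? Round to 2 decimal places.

H₁ = 23%×$96 = $22.0800;  H₂ = 23%×$95.64 = $21.9972
EOQ₁ = √(2×7,125×448/22.0800) = 537.71  (< 1,340, feasible at tier 1)
EOQ₂ = √(2×7,125×448/21.9972) = 538.72  (< 1,340 → use Q = 1,340 at tier-2 price)
TC(tier 1 (EOQ₁), Q≈537.7) = $695,872.60
TC(tier 2, Q≈1,340.0) = $698,555.21
Minimum at tier 1 (EOQ₁): $695,872.60

$695,872.60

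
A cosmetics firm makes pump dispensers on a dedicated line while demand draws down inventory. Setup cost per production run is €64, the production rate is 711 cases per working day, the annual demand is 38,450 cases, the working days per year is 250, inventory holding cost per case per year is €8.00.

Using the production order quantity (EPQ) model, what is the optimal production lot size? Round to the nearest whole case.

886 cases

d = 38,450/250 = 153.8000 cases/day;  effective holding cost H(1 − d/p) = 8·(1 − 153.8000/711) = 6.26948
Q* = √(2DS / H_eff) = √(2·38,450·64 / 6.26948) ≈ 886.01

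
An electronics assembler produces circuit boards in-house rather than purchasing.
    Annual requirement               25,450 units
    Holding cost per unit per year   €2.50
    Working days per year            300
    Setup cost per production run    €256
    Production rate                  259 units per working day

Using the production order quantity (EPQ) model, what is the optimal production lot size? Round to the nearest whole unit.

Daily demand d = 25,450/300 = 84.833; p = 259; 1 − d/p = 0.67246
EPQ = √(2DS / (H(1 − d/p)))
    = √(2 × 25,450 × 256 / (2.5 × 0.67246)) ≈ 2,784.04

2,784 units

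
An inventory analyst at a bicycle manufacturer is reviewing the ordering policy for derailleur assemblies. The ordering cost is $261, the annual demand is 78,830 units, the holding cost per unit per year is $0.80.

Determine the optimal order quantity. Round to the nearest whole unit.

Q* = √(2·D·S / H) = √(2·78,830·261 / 0.8) = √51,436,575.0 ≈ 7,171.93

7,172 units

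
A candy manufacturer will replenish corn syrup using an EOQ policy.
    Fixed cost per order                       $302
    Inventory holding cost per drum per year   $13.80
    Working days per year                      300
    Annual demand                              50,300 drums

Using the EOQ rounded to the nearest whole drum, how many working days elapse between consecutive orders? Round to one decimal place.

Q* = √(2·D·S / H) = √(2·50,300·302 / 13.8) = √2,201,536.2 ≈ 1,483.76 → Q = 1,484 drums
T = Q/D × 300 days = 1,484/50,300 × 300 = 8.851 days

8.9 days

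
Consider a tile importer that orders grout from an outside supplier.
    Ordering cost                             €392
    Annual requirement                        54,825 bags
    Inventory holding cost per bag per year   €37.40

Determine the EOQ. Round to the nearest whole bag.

1,072 bags

Optimal lot size Q* = (2 × 54,825 × €392 / €37.4)^½ ≈ 1,072.04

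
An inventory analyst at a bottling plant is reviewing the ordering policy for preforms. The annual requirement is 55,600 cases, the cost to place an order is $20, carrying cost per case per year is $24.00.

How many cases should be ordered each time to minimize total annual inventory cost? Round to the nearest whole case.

EOQ = √(2DS/H) = √(2 × 55,600 × 20 / 24)
    = √(92,666.67) ≈ 304.41

304 cases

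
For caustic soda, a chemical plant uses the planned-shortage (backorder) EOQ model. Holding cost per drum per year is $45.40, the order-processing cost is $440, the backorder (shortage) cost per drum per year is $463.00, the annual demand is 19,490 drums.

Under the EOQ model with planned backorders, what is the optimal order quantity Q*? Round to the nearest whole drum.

644 drums

Basic EOQ = √(2·19,490·440/45.4) = 614.638
Backorder adjustment √((H+b)/b) = √((45.4+463)/463) = 1.0479
Q* = 614.638 × 1.0479 ≈ 644.07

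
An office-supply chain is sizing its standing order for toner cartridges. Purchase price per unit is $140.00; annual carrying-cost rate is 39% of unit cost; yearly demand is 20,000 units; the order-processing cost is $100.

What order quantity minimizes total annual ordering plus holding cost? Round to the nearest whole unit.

271 units

H = i·C = 0.39 × $140 = $54.6000 per unit-year
2DS/H = 2·20,000·100/54.6 = 73,260.07
EOQ = √73,260.07 ≈ 270.67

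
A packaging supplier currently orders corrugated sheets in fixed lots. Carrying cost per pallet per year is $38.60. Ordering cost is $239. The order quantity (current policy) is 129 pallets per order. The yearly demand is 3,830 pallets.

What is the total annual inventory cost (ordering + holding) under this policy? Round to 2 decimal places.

Annual ordering cost = (D/Q)·S = (3,830/129) × 239 = $7,095.89
Annual holding cost  = (Q/2)·H = (129/2) × 38.6 = $2,489.70
Total = $7,095.89 + $2,489.70 = $9,585.59

$9,585.59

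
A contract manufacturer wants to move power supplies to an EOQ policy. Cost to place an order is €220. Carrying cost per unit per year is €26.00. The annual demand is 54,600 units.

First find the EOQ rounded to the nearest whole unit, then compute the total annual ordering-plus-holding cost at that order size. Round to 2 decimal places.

Q* = √(2·D·S / H) = √(2·54,600·220 / 26) = √924,000.0 ≈ 961.25 → Q = 961 units
Ordering: D/Q × S = 54,600/961 × €220 = €12,499.48
Holding:  Q/2 × H = 961/2 × €26 = €12,493.00
Total = €12,499.48 + €12,493.00 = €24,992.48

€24,992.48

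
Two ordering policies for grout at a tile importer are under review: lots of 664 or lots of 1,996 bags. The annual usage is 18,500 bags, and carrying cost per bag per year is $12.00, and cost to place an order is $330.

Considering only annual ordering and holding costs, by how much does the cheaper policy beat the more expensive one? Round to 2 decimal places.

TC(Q) = (D/Q)S + (Q/2)H
TC(664) = (18,500/664)×330 + (664/2)×12 = $13,178.28
TC(1,996) = (18,500/1,996)×330 + (1,996/2)×12 = $15,034.62
|ΔTC| = |$13,178.28 − $15,034.62| = $1,856.34

$1,856.34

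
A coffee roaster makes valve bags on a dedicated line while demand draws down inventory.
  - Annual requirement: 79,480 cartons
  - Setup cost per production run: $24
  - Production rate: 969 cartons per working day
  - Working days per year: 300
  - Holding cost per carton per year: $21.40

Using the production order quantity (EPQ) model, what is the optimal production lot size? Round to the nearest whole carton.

d = 79,480/300 = 264.9333 cartons/day;  effective holding cost H(1 − d/p) = 21.4·(1 − 264.9333/969) = 15.54905
Q* = √(2DS / H_eff) = √(2·79,480·24 / 15.54905) ≈ 495.33

495 cartons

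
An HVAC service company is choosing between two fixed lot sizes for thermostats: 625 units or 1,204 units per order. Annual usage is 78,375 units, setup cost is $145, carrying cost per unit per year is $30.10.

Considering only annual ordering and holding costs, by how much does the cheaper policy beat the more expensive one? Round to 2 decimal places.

$30.20

For each Q, cost = (D/Q)·S + (Q/2)·H.
TC(625) = (78,375/625)×145 + (625/2)×30.1 = $27,589.25
TC(1,204) = (78,375/1,204)×145 + (1,204/2)×30.1 = $27,559.05
|ΔTC| = |$27,589.25 − $27,559.05| = $30.20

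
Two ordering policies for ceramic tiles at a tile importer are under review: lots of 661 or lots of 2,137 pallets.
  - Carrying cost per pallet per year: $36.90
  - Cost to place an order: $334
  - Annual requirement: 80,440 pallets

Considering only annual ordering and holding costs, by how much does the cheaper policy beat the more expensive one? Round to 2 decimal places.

$841.45

TC(Q) = (D/Q)S + (Q/2)H
TC(661) = (80,440/661)×334 + (661/2)×36.9 = $52,841.38
TC(2,137) = (80,440/2,137)×334 + (2,137/2)×36.9 = $51,999.93
|ΔTC| = |$52,841.38 − $51,999.93| = $841.45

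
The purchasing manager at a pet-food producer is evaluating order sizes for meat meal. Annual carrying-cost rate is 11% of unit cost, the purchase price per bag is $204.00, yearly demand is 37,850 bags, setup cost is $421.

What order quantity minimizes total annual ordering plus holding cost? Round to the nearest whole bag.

1,192 bags

Carrying cost H = $204 × 11% = $22.4400/bag/yr
2DS/H = 2·37,850·421/22.44 = 1,420,218.36
EOQ = √1,420,218.36 ≈ 1,191.73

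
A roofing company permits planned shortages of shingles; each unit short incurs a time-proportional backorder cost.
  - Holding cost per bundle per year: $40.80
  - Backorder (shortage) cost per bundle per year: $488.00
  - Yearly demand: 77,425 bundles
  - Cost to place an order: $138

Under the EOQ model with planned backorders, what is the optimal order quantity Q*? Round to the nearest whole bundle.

Basic EOQ = √(2·77,425·138/40.8) = 723.711
Backorder adjustment √((H+b)/b) = √((40.8+488)/488) = 1.0410
Q* = 723.711 × 1.0410 ≈ 753.36

753 bundles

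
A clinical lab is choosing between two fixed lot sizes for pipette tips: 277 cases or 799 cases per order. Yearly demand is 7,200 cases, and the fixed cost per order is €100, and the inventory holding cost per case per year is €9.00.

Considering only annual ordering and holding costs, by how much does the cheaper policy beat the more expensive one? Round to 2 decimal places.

€650.85

For each Q, cost = (D/Q)·S + (Q/2)·H.
TC(277) = (7,200/277)×100 + (277/2)×9 = €3,845.78
TC(799) = (7,200/799)×100 + (799/2)×9 = €4,496.63
Lots of 277 are cheaper by €650.85.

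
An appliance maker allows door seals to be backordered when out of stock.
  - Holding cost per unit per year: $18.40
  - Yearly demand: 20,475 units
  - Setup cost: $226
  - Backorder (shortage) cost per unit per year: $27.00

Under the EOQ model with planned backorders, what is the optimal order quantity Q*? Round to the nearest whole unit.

920 units

Q* = √(2DS/H) · √((H + b)/b)
   = √(2 × 20,475 × 226 / 18.4) · √((18.4 + 27) / 27)
   = 709.206 × 1.2967 ≈ 919.64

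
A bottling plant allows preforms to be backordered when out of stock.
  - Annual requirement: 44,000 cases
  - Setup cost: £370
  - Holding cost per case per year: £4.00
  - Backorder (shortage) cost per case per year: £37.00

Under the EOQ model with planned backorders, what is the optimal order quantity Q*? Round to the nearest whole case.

3,003 cases

Basic EOQ = √(2·44,000·370/4) = 2,853.069
Backorder adjustment √((H+b)/b) = √((4+37)/37) = 1.0527
Q* = 2,853.069 × 1.0527 ≈ 3,003.33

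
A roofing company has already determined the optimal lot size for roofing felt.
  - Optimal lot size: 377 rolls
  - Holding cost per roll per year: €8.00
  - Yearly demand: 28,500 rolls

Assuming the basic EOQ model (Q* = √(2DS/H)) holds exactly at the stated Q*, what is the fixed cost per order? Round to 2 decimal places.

From Q* = √(2DS/H) ⇒ Q*² = 2DS/H.
S = Q²H / (2D) = 377² × 8 / (2 × 28,500) = 19.9479

€19.95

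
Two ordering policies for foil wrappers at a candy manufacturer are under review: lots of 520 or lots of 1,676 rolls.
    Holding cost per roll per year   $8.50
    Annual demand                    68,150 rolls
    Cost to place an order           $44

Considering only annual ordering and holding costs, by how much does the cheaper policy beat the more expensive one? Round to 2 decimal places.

TC(Q) = (D/Q)S + (Q/2)H
TC(520) = (68,150/520)×44 + (520/2)×8.5 = $7,976.54
TC(1,676) = (68,150/1,676)×44 + (1,676/2)×8.5 = $8,912.14
Lots of 520 are cheaper by $935.60.

$935.60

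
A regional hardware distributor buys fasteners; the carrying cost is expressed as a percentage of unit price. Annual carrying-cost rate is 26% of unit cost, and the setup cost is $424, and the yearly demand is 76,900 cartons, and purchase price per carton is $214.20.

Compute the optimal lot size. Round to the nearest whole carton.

1,082 cartons

Holding cost per carton per year: H = 26% × $214.2 = $55.6920
EOQ = √(2DS/H) = √(2 × 76,900 × 424 / 55.692)
    = √(1,170,925.81) ≈ 1,082.09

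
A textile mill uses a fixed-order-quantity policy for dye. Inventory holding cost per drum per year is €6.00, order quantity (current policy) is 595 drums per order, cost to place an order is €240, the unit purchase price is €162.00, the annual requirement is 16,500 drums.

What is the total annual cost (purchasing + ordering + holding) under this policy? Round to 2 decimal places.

Annual ordering cost = (D/Q)·S = (16,500/595) × 240 = €6,655.46
Annual holding cost  = (Q/2)·H = (595/2) × 6 = €1,785.00
Purchase cost = D·C = 16,500 × 162 = €2,673,000.00
Total = €6,655.46 + €1,785.00 + €2,673,000.00 = €2,681,440.46

€2,681,440.46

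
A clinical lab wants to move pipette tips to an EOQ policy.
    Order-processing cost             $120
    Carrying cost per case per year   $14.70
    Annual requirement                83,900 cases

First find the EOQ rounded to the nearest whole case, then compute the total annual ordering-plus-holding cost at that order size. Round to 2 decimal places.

EOQ = √(2DS/H) = √(2 × 83,900 × 120 / 14.7)
    = √(1,369,795.92) ≈ 1,170.38 → Q = 1,170 cases
Ordering: D/Q × S = 83,900/1,170 × $120 = $8,605.13
Holding:  Q/2 × H = 1,170/2 × $14.7 = $8,599.50
Total = $8,605.13 + $8,599.50 = $17,204.63

$17,204.63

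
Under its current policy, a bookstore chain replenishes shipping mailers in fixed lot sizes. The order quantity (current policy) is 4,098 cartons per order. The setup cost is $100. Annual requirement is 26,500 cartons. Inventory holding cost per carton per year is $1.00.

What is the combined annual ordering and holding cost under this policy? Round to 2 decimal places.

Ordering: D/Q × S = 26,500/4,098 × $100 = $646.66
Holding:  Q/2 × H = 4,098/2 × $1 = $2,049.00
Total = $646.66 + $2,049.00 = $2,695.66

$2,695.66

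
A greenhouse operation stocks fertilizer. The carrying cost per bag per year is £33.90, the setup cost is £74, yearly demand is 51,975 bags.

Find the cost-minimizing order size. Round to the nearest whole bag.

476 bags

EOQ = √(2DS/H) = √(2 × 51,975 × 74 / 33.9)
    = √(226,911.50) ≈ 476.35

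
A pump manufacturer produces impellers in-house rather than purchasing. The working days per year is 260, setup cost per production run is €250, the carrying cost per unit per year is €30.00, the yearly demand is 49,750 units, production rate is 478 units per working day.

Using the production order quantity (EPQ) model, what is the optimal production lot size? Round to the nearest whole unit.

1,176 units

Daily demand d = 49,750/260 = 191.346; p = 478; 1 − d/p = 0.59969
EPQ = √(2DS / (H(1 − d/p)))
    = √(2 × 49,750 × 250 / (30 × 0.59969)) ≈ 1,175.86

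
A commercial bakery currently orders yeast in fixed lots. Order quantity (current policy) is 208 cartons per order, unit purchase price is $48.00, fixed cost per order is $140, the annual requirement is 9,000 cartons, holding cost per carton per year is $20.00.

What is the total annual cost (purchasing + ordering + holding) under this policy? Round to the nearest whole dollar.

$440,138

Annual ordering cost = (D/Q)·S = (9,000/208) × 140 = $6,057.69
Annual holding cost  = (Q/2)·H = (208/2) × 20 = $2,080.00
Purchase cost = D·C = 9,000 × 48 = $432,000.00
Total = $6,057.69 + $2,080.00 + $432,000.00 = $440,137.69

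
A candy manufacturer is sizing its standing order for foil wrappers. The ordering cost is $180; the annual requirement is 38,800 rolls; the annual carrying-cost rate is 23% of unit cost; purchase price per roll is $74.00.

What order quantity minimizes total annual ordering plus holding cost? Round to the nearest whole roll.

906 rolls

H = i·C = 0.23 × $74 = $17.0200 per roll-year
2DS/H = 2·38,800·180/17.02 = 820,681.55
EOQ = √820,681.55 ≈ 905.91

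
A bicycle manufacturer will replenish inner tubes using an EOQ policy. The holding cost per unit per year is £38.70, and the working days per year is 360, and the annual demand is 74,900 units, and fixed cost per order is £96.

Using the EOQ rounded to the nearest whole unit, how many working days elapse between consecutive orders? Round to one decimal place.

2.9 days

Optimal lot size Q* = (2 × 74,900 × £96 / £38.7)^½ ≈ 609.59 → Q = 610 units
Cycle time = (working days × Q)/D = (360 × 610) / 74,900 = 2.932 days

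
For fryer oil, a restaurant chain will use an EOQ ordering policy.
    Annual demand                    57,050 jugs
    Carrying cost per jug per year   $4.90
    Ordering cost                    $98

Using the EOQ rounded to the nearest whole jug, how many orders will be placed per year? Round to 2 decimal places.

37.76 orders per year

Optimal lot size Q* = (2 × 57,050 × $98 / $4.9)^½ ≈ 1,510.63 → Q = 1,511
Orders per year = D/Q = 57,050 / 1,511 = 37.756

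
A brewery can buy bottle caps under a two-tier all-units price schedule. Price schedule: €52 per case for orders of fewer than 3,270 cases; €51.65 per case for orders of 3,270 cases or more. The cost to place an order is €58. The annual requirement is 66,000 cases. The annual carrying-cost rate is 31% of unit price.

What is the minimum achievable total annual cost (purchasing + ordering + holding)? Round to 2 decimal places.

€3,436,249.44

H₁ = 31%×€52 = €16.1200;  H₂ = 31%×€51.65 = €16.0115
EOQ₁ = √(2×66,000×58/16.1200) = 689.16  (< 3,270, feasible at tier 1)
EOQ₂ = √(2×66,000×58/16.0115) = 691.49  (< 3,270 → use Q = 3,270 at tier-2 price)
TC(tier 1 (EOQ₁), Q≈689.2) = €3,443,109.22
TC(tier 2, Q≈3,270.0) = €3,436,249.44
Minimum at tier 2: €3,436,249.44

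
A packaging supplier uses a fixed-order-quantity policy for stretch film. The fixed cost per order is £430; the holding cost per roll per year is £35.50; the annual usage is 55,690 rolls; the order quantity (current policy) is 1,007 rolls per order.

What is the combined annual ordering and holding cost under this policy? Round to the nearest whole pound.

Annual ordering cost = (D/Q)·S = (55,690/1,007) × 430 = £23,780.24
Annual holding cost  = (Q/2)·H = (1,007/2) × 35.5 = £17,874.25
Total = £23,780.24 + £17,874.25 = £41,654.49

£41,654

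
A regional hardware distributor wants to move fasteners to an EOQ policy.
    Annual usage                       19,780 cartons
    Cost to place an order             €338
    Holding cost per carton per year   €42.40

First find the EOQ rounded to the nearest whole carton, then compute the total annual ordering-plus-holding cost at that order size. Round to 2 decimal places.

Q* = √(2·D·S / H) = √(2·19,780·338 / 42.4) = √315,360.4 ≈ 561.57 → Q = 562 cartons
Annual ordering cost = (D/Q)·S = (19,780/562) × 338 = €11,896.16
Annual holding cost  = (Q/2)·H = (562/2) × 42.4 = €11,914.40
Total = €11,896.16 + €11,914.40 = €23,810.56

€23,810.56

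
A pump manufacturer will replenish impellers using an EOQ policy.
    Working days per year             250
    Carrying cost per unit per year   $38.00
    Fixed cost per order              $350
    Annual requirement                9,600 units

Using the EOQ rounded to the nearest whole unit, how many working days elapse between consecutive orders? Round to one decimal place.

EOQ = √(2DS/H) = √(2 × 9,600 × 350 / 38)
    = √(176,842.11) ≈ 420.53 → Q = 421 units
Cycle time = (working days × Q)/D = (250 × 421) / 9,600 = 10.964 days

11.0 days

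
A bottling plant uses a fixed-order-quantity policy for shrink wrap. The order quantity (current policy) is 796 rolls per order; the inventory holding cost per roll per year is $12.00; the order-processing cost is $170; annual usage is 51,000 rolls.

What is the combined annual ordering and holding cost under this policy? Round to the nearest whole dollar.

Annual ordering cost = (D/Q)·S = (51,000/796) × 170 = $10,891.96
Annual holding cost  = (Q/2)·H = (796/2) × 12 = $4,776.00
Total = $10,891.96 + $4,776.00 = $15,667.96

$15,668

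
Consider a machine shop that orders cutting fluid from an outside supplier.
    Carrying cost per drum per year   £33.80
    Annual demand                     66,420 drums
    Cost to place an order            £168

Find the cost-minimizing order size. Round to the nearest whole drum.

813 drums

2DS/H = 2·66,420·168/33.8 = 660,269.82
EOQ = √660,269.82 ≈ 812.57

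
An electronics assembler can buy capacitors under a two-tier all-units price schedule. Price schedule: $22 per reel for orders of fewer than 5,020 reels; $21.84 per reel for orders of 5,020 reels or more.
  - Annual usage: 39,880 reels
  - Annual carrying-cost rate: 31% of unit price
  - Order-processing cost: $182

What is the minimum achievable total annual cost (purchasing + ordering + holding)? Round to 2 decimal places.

H₁ = 31%×$22 = $6.8200;  H₂ = 31%×$21.84 = $6.7704
EOQ₁ = √(2×39,880×182/6.8200) = 1,458.94  (< 5,020, feasible at tier 1)
EOQ₂ = √(2×39,880×182/6.7704) = 1,464.27  (< 5,020 → use Q = 5,020 at tier-2 price)
TC(tier 1 (EOQ₁), Q≈1,458.9) = $887,309.94
TC(tier 2, Q≈5,020.0) = $889,418.75
Minimum at tier 1 (EOQ₁): $887,309.94

$887,309.94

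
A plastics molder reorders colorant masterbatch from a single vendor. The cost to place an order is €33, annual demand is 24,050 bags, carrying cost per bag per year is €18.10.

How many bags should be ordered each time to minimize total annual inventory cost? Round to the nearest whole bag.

Optimal lot size Q* = (2 × 24,050 × €33 / €18.1)^½ ≈ 296.14

296 bags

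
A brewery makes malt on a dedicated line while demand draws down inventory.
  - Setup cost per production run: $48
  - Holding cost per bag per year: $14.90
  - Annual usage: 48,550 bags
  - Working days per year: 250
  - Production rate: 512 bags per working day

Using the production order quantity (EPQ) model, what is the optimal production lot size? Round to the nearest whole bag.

710 bags

d = 48,550/250 = 194.2000 bags/day;  effective holding cost H(1 − d/p) = 14.9·(1 − 194.2000/512) = 9.24848
Q* = √(2DS / H_eff) = √(2·48,550·48 / 9.24848) ≈ 709.90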